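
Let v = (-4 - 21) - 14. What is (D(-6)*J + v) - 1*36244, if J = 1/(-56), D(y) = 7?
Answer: -290265/8 ≈ -36283.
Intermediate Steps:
J = -1/56 ≈ -0.017857
v = -39 (v = -25 - 14 = -39)
(D(-6)*J + v) - 1*36244 = (7*(-1/56) - 39) - 1*36244 = (-1/8 - 39) - 36244 = -313/8 - 36244 = -290265/8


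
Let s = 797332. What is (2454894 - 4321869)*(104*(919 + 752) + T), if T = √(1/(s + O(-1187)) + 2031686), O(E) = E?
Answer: -324450383400 - 373395*√2434362558958855/6923 ≈ -3.2711e+11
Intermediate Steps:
T = √2434362558958855/34615 (T = √(1/(797332 - 1187) + 2031686) = √(1/796145 + 2031686) = √(1617516650471/796145) = √2434362558958855/34615 ≈ 1425.4)
(2454894 - 4321869)*(104*(919 + 752) + T) = (2454894 - 4321869)*(104*(919 + 752) + √2434362558958855/34615) = -1866975*(104*1671 + √2434362558958855/34615) = -1866975*(173784 + √2434362558958855/34615) = -324450383400 - 373395*√2434362558958855/6923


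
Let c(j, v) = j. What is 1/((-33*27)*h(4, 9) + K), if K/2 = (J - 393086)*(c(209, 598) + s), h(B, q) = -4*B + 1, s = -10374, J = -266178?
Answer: 1/13402850485 ≈ 7.4611e-11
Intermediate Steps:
h(B, q) = 1 - 4*B
K = 13402837120 (K = 2*((-266178 - 393086)*(209 - 10374)) = 2*(-659264*(-10165)) = 2*6701418560 = 13402837120)
1/((-33*27)*h(4, 9) + K) = 1/((-33*27)*(1 - 4*4) + 13402837120) = 1/(-891*(1 - 16) + 13402837120) = 1/(-891*(-15) + 13402837120) = 1/(13365 + 13402837120) = 1/13402850485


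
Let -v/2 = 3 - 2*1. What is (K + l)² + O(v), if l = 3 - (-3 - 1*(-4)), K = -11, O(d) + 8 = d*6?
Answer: 61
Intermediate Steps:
v = -2 (v = -2*(3 - 2*1) = -2*(3 - 2) = -2*1 = -2)
O(d) = -8 + 6*d (O(d) = -8 + d*6 = -8 + 6*d)
l = 2 (l = 3 - (-3 + 4) = 3 - 1*1 = 3 - 1 = 2)
(K + l)² + O(v) = (-11 + 2)² + (-8 + 6*(-2)) = (-9)² + (-8 - 12) = 81 - 20 = 61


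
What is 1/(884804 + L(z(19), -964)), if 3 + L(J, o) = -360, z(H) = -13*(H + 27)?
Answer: 1/884441 ≈ 1.1307e-6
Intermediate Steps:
z(H) = -351 - 13*H (z(H) = -13*(27 + H) = -351 - 13*H)
L(J, o) = -363 (L(J, o) = -3 - 360 = -363)
1/(884804 + L(z(19), -964)) = 1/(884804 - 363) = 1/884441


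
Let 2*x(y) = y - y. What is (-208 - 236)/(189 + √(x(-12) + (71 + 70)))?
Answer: -6993/2965 + 37*√141/2965 ≈ -2.2103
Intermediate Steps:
x(y) = 0 (x(y) = (y - y)/2 = (½)*0 = 0)
(-208 - 236)/(189 + √(x(-12) + (71 + 70))) = (-208 - 236)/(189 + √(0 + (71 + 70))) = -444/(189 + √(0 + 141)) = -444/(189 + √141)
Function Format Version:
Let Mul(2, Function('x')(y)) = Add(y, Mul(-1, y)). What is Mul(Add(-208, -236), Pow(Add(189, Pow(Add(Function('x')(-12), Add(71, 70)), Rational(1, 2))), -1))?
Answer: Add(Rational(-6993, 2965), Mul(Rational(37, 2965), Pow(141, Rational(1, 2)))) ≈ -2.2103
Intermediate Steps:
Function('x')(y) = 0 (Function('x')(y) = Mul(Rational(1, 2), Add(y, Mul(-1, y))) = Mul(Rational(1, 2), 0) = 0)
Mul(Add(-208, -236), Pow(Add(189, Pow(Add(Function('x')(-12), Add(71, 70)), Rational(1, 2))), -1)) = Mul(Add(-208, -236), Pow(Add(189, Pow(Add(0, Add(71, 70)), Rational(1, 2))), -1)) = Mul(-444, Pow(Add(189, Pow(Add(0, 141), Rational(1, 2))), -1)) = Mul(-444, Pow(Add(189, Pow(141, Rational(1, 2))), -1))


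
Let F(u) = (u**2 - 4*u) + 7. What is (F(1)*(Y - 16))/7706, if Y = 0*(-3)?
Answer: -32/3853 ≈ -0.0083052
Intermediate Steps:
F(u) = 7 + u**2 - 4*u
Y = 0
(F(1)*(Y - 16))/7706 = ((7 + 1**2 - 4*1)*(0 - 16))/7706 = ((7 + 1 - 4)*(-16))*(1/7706) = (4*(-16))*(1/7706) = -64*1/7706 = -32/3853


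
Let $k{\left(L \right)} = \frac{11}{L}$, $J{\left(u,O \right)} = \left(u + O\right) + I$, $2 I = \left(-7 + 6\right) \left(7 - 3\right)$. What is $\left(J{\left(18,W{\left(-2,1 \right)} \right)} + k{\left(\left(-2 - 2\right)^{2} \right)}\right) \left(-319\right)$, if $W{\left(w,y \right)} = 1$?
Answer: $- \frac{90277}{16} \approx -5642.3$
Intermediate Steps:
$I = -2$ ($I = \frac{\left(-7 + 6\right) \left(7 - 3\right)}{2} = \frac{\left(-1\right) 4}{2} = \frac{1}{2} \left(-4\right) = -2$)
$J{\left(u,O \right)} = -2 + O + u$ ($J{\left(u,O \right)} = \left(u + O\right) - 2 = \left(O + u\right) - 2 = -2 + O + u$)
$\left(J{\left(18,W{\left(-2,1 \right)} \right)} + k{\left(\left(-2 - 2\right)^{2} \right)}\right) \left(-319\right) = \left(\left(-2 + 1 + 18\right) + \frac{11}{\left(-2 - 2\right)^{2}}\right) \left(-319\right) = \left(17 + \frac{11}{\left(-4\right)^{2}}\right) \left(-319\right) = \left(17 + \frac{11}{16}\right) \left(-319\right) = \frac{283}{16} \left(-319\right) = - \frac{90277}{16}$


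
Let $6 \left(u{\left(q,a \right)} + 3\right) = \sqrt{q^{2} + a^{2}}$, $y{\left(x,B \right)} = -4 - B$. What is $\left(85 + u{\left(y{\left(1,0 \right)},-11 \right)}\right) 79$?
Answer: $6478 + \frac{79 \sqrt{137}}{6} \approx 6632.1$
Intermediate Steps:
$u{\left(q,a \right)} = -3 + \frac{\sqrt{a^{2} + q^{2}}}{6}$ ($u{\left(q,a \right)} = -3 + \frac{\sqrt{q^{2} + a^{2}}}{6} = -3 + \frac{\sqrt{a^{2} + q^{2}}}{6}$)
$\left(85 + u{\left(y{\left(1,0 \right)},-11 \right)}\right) 79 = \left(85 - \left(3 - \frac{\sqrt{\left(-11\right)^{2} + \left(-4 - 0\right)^{2}}}{6}\right)\right) 79 = \left(85 - \left(3 - \frac{\sqrt{121 + \left(-4 + 0\right)^{2}}}{6}\right)\right) 79 = \left(85 - \left(3 - \frac{\sqrt{121 + \left(-4\right)^{2}}}{6}\right)\right) 79 = \left(85 - \left(3 - \frac{\sqrt{121 + 16}}{6}\right)\right) 79 = \left(85 - \left(3 - \frac{\sqrt{137}}{6}\right)\right) 79 = \left(82 + \frac{\sqrt{137}}{6}\right) 79 = 6478 + \frac{79 \sqrt{137}}{6}$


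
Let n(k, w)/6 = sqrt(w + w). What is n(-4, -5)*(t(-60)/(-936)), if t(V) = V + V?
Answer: 10*I*sqrt(10)/13 ≈ 2.4325*I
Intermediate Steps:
t(V) = 2*V
n(k, w) = 6*sqrt(2)*sqrt(w) (n(k, w) = 6*sqrt(w + w) = 6*sqrt(2*w) = 6*(sqrt(2)*sqrt(w)) = 6*sqrt(2)*sqrt(w))
n(-4, -5)*(t(-60)/(-936)) = (6*sqrt(2)*sqrt(-5))*((2*(-60))/(-936)) = (6*sqrt(2)*(I*sqrt(5)))*(-120*(-1/936)) = (6*I*sqrt(10))*(5/39) = 10*I*sqrt(10)/13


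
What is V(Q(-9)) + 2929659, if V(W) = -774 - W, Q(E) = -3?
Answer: 2928888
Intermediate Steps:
V(Q(-9)) + 2929659 = (-774 - 1*(-3)) + 2929659 = (-774 + 3) + 2929659 = -771 + 2929659 = 2928888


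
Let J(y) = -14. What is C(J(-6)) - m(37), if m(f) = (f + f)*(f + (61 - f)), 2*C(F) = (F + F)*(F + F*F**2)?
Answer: 34098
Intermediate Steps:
C(F) = F*(F + F**3) (C(F) = ((F + F)*(F + F*F**2))/2 = ((2*F)*(F + F**3))/2 = (2*F*(F + F**3))/2 = F*(F + F**3))
m(f) = 122*f (m(f) = (2*f)*61 = 122*f)
C(J(-6)) - m(37) = ((-14)**2 + (-14)**4) - 122*37 = (196 + 38416) - 1*4514 = 38612 - 4514 = 34098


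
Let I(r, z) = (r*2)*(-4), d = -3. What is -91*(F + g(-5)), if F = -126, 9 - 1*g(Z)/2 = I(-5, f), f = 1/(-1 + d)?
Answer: 17108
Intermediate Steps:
f = -1/4 (f = 1/(-1 - 3) = 1/(-4) = -1/4 ≈ -0.25000)
I(r, z) = -8*r (I(r, z) = (2*r)*(-4) = -8*r)
g(Z) = -62 (g(Z) = 18 - (-16)*(-5) = 18 - 2*40 = 18 - 80 = -62)
-91*(F + g(-5)) = -91*(-126 - 62) = -91*(-188) = 17108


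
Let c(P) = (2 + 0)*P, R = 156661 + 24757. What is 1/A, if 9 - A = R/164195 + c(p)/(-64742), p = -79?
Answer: 5315156345/41950753622 ≈ 0.12670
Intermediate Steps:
R = 181418
c(P) = 2*P
A = 41950753622/5315156345 (A = 9 - (181418/164195 + (2*(-79))/(-64742)) = 9 - (181418*(1/164195) - 158*(-1/64742)) = 9 - (181418/164195 + 79/32371) = 9 - 1*5885653483/5315156345 = 9 - 5885653483/5315156345 = 41950753622/5315156345 ≈ 7.8927)
1/A = 1/(41950753622/5315156345) = 5315156345/41950753622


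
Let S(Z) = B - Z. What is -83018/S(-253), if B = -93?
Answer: -41509/80 ≈ -518.86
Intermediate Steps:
S(Z) = -93 - Z
-83018/S(-253) = -83018/(-93 - 1*(-253)) = -83018/(-93 + 253) = -83018/160 = -83018*1/160 = -41509/80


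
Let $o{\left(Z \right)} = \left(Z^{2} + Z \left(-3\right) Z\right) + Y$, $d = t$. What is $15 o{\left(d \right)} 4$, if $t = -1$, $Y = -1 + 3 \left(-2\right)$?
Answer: $-540$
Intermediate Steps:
$Y = -7$ ($Y = -1 - 6 = -7$)
$d = -1$
$o{\left(Z \right)} = -7 - 2 Z^{2}$ ($o{\left(Z \right)} = \left(Z^{2} + Z \left(-3\right) Z\right) - 7 = \left(Z^{2} + - 3 Z Z\right) - 7 = \left(Z^{2} - 3 Z^{2}\right) - 7 = - 2 Z^{2} - 7 = -7 - 2 Z^{2}$)
$15 o{\left(d \right)} 4 = 15 \left(-7 - 2 \left(-1\right)^{2}\right) 4 = 15 \left(-7 - 2\right) 4 = 15 \left(-9\right) 4 = \left(-135\right) 4 = -540$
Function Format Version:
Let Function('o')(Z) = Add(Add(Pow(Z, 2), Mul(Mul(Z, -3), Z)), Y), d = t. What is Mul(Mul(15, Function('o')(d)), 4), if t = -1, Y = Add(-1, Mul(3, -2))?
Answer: -540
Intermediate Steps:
Y = -7 (Y = Add(-1, -6) = -7)
d = -1
Function('o')(Z) = Add(-7, Mul(-2, Pow(Z, 2))) (Function('o')(Z) = Add(Add(Pow(Z, 2), Mul(Mul(Z, -3), Z)), -7) = Add(Add(Pow(Z, 2), Mul(Mul(-3, Z), Z)), -7) = Add(Add(Pow(Z, 2), Mul(-3, Pow(Z, 2))), -7) = Add(Mul(-2, Pow(Z, 2)), -7) = Add(-7, Mul(-2, Pow(Z, 2))))
Mul(Mul(15, Function('o')(d)), 4) = Mul(Mul(15, Add(-7, Mul(-2, Pow(-1, 2)))), 4) = Mul(Mul(15, Add(-7, Mul(-2, 1))), 4) = Mul(Mul(15, Add(-7, -2)), 4) = Mul(Mul(15, -9), 4) = Mul(-135, 4) = -540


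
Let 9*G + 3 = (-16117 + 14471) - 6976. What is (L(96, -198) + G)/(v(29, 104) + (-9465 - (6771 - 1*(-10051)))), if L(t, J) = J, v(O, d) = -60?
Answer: 3469/79041 ≈ 0.043889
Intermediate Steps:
G = -2875/3 (G = -1/3 + ((-16117 + 14471) - 6976)/9 = -1/3 + (-1646 - 6976)/9 = -1/3 + (1/9)*(-8622) = -1/3 - 958 = -2875/3 ≈ -958.33)
(L(96, -198) + G)/(v(29, 104) + (-9465 - (6771 - 1*(-10051)))) = (-198 - 2875/3)/(-60 + (-9465 - (6771 - 1*(-10051)))) = -3469/(3*(-60 + (-9465 - (6771 + 10051)))) = -3469/(3*(-60 + (-9465 - 1*16822))) = -3469/(3*(-60 + (-9465 - 16822))) = -3469/(3*(-60 - 26287)) = -3469/3/(-26347) = -3469/3*(-1/26347) = 3469/79041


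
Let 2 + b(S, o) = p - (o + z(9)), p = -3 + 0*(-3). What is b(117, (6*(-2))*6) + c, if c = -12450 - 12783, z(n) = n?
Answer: -25175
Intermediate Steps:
p = -3 (p = -3 + 0 = -3)
c = -25233
b(S, o) = -14 - o (b(S, o) = -2 + (-3 - (o + 9)) = -2 + (-3 - (9 + o)) = -2 + (-3 + (-9 - o)) = -2 + (-12 - o) = -14 - o)
b(117, (6*(-2))*6) + c = (-14 - 6*(-2)*6) - 25233 = (-14 - (-12)*6) - 25233 = (-14 - 1*(-72)) - 25233 = (-14 + 72) - 25233 = 58 - 25233 = -25175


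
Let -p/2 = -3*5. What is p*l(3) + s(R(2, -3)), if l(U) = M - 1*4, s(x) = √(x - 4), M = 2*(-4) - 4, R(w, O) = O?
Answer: -480 + I*√7 ≈ -480.0 + 2.6458*I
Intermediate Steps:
M = -12 (M = -8 - 4 = -12)
s(x) = √(-4 + x)
l(U) = -16 (l(U) = -12 - 1*4 = -12 - 4 = -16)
p = 30 (p = -(-6)*5 = -2*(-15) = 30)
p*l(3) + s(R(2, -3)) = 30*(-16) + √(-4 - 3) = -480 + √(-7) = -480 + I*√7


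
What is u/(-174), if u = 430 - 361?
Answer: -23/58 ≈ -0.39655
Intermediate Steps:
u = 69
u/(-174) = 69/(-174) = 69*(-1/174) = -23/58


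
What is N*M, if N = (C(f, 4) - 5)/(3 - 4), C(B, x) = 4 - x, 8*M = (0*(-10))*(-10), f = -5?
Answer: 0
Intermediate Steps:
M = 0 (M = ((0*(-10))*(-10))/8 = (0*(-10))/8 = (⅛)*0 = 0)
N = 5 (N = ((4 - 1*4) - 5)/(3 - 4) = ((4 - 4) - 5)/(-1) = (0 - 5)*(-1) = -5*(-1) = 5)
N*M = 5*0 = 0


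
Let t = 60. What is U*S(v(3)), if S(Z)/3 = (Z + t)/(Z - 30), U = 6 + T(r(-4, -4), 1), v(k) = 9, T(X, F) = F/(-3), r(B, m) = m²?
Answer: -391/7 ≈ -55.857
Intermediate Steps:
T(X, F) = -F/3 (T(X, F) = F*(-⅓) = -F/3)
U = 17/3 (U = 6 - ⅓*1 = 6 - ⅓ = 17/3 ≈ 5.6667)
S(Z) = 3*(60 + Z)/(-30 + Z) (S(Z) = 3*((Z + 60)/(Z - 30)) = 3*((60 + Z)/(-30 + Z)) = 3*(60 + Z)/(-30 + Z))
U*S(v(3)) = 17*(3*(60 + 9)/(-30 + 9))/3 = 17*(3*69/(-21))/3 = 17*(3*(-1/21)*69)/3 = (17/3)*(-69/7) = -391/7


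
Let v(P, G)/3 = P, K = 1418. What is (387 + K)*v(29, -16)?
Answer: 157035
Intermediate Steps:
v(P, G) = 3*P
(387 + K)*v(29, -16) = (387 + 1418)*(3*29) = 1805*87 = 157035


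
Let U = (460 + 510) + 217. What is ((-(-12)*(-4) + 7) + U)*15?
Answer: 17190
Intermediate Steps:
U = 1187 (U = 970 + 217 = 1187)
((-(-12)*(-4) + 7) + U)*15 = ((-(-12)*(-4) + 7) + 1187)*15 = ((-3*16 + 7) + 1187)*15 = ((-48 + 7) + 1187)*15 = (-41 + 1187)*15 = 1146*15 = 17190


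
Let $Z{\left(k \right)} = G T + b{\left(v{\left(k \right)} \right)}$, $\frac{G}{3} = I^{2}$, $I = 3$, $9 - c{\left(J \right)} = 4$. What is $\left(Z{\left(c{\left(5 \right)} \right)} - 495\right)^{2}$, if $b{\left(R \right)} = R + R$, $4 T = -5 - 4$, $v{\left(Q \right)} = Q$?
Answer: $\frac{4765489}{16} \approx 2.9784 \cdot 10^{5}$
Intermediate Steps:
$c{\left(J \right)} = 5$ ($c{\left(J \right)} = 9 - 4 = 5$)
$T = - \frac{9}{4}$ ($T = \frac{-5 - 4}{4} = \frac{1}{4} \left(-9\right) = - \frac{9}{4} \approx -2.25$)
$b{\left(R \right)} = 2 R$
$G = 27$ ($G = 3 \cdot 3^{2} = 3 \cdot 9 = 27$)
$Z{\left(k \right)} = - \frac{243}{4} + 2 k$ ($Z{\left(k \right)} = 27 \left(- \frac{9}{4}\right) + 2 k = - \frac{243}{4} + 2 k$)
$\left(Z{\left(c{\left(5 \right)} \right)} - 495\right)^{2} = \left(\left(- \frac{243}{4} + 2 \cdot 5\right) - 495\right)^{2} = \left(\left(- \frac{243}{4} + 10\right) - 495\right)^{2} = \left(- \frac{203}{4} - 495\right)^{2} = \left(- \frac{2183}{4}\right)^{2} = \frac{4765489}{16}$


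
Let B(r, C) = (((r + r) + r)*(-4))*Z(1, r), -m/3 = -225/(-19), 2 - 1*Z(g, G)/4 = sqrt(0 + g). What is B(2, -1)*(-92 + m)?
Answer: 232608/19 ≈ 12243.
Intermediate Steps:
Z(g, G) = 8 - 4*sqrt(g) (Z(g, G) = 8 - 4*sqrt(0 + g) = 8 - 4*sqrt(g))
m = -675/19 (m = -(-675)/(-19) = -(-675)*(-1)/19 = -3*225/19 = -675/19 ≈ -35.526)
B(r, C) = -48*r (B(r, C) = (((r + r) + r)*(-4))*(8 - 4*sqrt(1)) = ((2*r + r)*(-4))*(8 - 4*1) = ((3*r)*(-4))*(8 - 4) = -12*r*4 = -48*r)
B(2, -1)*(-92 + m) = (-48*2)*(-92 - 675/19) = -96*(-2423/19) = 232608/19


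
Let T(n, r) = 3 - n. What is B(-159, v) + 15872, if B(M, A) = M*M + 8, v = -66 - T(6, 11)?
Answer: 41161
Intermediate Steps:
v = -63 (v = -66 - (3 - 1*6) = -66 - (3 - 6) = -66 - 1*(-3) = -66 + 3 = -63)
B(M, A) = 8 + M² (B(M, A) = M² + 8 = 8 + M²)
B(-159, v) + 15872 = (8 + (-159)²) + 15872 = (8 + 25281) + 15872 = 25289 + 15872 = 41161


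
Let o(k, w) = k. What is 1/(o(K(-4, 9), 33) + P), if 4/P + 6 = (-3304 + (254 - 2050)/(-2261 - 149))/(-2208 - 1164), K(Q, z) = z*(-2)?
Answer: -10199569/191718762 ≈ -0.053201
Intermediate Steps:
K(Q, z) = -2*z
P = -8126520/10199569 (P = 4/(-6 + (-3304 + (254 - 2050)/(-2261 - 149))/(-2208 - 1164)) = 4/(-6 + (-3304 - 1796/(-2410))/(-3372)) = 4/(-6 + (-3304 - 1796*(-1/2410))*(-1/3372)) = 4/(-6 + (-3304 + 898/1205)*(-1/3372)) = 4/(-6 - 3980422/1205*(-1/3372)) = 4/(-6 + 1990211/2031630) = 4/(-10199569/2031630) = 4*(-2031630/10199569) = -8126520/10199569 ≈ -0.79675)
1/(o(K(-4, 9), 33) + P) = 1/(-2*9 - 8126520/10199569) = 1/(-18 - 8126520/10199569) = 1/(-191718762/10199569) = -10199569/191718762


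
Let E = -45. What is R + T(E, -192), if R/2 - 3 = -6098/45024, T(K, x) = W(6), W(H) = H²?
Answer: 469703/11256 ≈ 41.729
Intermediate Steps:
T(K, x) = 36 (T(K, x) = 6² = 36)
R = 64487/11256 (R = 6 + 2*(-6098/45024) = 6 + 2*(-6098*1/45024) = 6 + 2*(-3049/22512) = 6 - 3049/11256 = 64487/11256 ≈ 5.7291)
R + T(E, -192) = 64487/11256 + 36 = 469703/11256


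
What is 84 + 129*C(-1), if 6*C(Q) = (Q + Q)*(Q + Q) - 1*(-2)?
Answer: 213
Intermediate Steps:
C(Q) = 1/3 + 2*Q**2/3 (C(Q) = ((Q + Q)*(Q + Q) - 1*(-2))/6 = ((2*Q)*(2*Q) + 2)/6 = (4*Q**2 + 2)/6 = (2 + 4*Q**2)/6 = 1/3 + 2*Q**2/3)
84 + 129*C(-1) = 84 + 129*(1/3 + (2/3)*(-1)**2) = 84 + 129*(1/3 + (2/3)*1) = 84 + 129*(1/3 + 2/3) = 84 + 129*1 = 84 + 129 = 213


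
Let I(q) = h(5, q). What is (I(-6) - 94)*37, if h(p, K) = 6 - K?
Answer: -3034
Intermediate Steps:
I(q) = 6 - q
(I(-6) - 94)*37 = ((6 - 1*(-6)) - 94)*37 = ((6 + 6) - 94)*37 = (12 - 94)*37 = -82*37 = -3034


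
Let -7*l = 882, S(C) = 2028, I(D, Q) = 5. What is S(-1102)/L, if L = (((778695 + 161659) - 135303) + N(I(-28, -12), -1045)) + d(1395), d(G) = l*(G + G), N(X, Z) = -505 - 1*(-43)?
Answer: 2028/453049 ≈ 0.0044763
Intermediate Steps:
N(X, Z) = -462 (N(X, Z) = -505 + 43 = -462)
l = -126 (l = -⅐*882 = -126)
d(G) = -252*G (d(G) = -126*(G + G) = -252*G)
L = 453049 (L = (((778695 + 161659) - 135303) - 462) - 252*1395 = ((940354 - 135303) - 462) - 351540 = (805051 - 462) - 351540 = 804589 - 351540 = 453049)
S(-1102)/L = 2028/453049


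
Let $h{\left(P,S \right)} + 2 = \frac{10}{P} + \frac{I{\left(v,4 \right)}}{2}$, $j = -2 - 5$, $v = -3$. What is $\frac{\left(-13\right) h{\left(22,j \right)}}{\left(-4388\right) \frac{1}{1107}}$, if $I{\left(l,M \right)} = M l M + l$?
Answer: $- \frac{8562645}{96536} \approx -88.699$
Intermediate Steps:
$I{\left(l,M \right)} = l + l M^{2}$ ($I{\left(l,M \right)} = l M^{2} + l = l + l M^{2}$)
$j = -7$ ($j = -2 - 5 = -7$)
$h{\left(P,S \right)} = - \frac{55}{2} + \frac{10}{P}$ ($h{\left(P,S \right)} = -2 + \left(\frac{10}{P} + \frac{\left(-3\right) \left(1 + 4^{2}\right)}{2}\right) = -2 + \left(\frac{10}{P} + - 3 \left(1 + 16\right) \frac{1}{2}\right) = -2 + \left(\frac{10}{P} + \left(-3\right) 17 \cdot \frac{1}{2}\right) = -2 + \left(\frac{10}{P} - \frac{51}{2}\right) = -2 - \left(\frac{51}{2} - \frac{10}{P}\right) = - \frac{55}{2} + \frac{10}{P}$)
$\frac{\left(-13\right) h{\left(22,j \right)}}{\left(-4388\right) \frac{1}{1107}} = \frac{\left(-13\right) \left(- \frac{55}{2} + \frac{10}{22}\right)}{\left(-4388\right) \frac{1}{1107}} = \frac{\left(-13\right) \left(- \frac{55}{2} + 10 \cdot \frac{1}{22}\right)}{\left(-4388\right) \frac{1}{1107}} = \frac{\left(-13\right) \left(- \frac{55}{2} + \frac{5}{11}\right)}{- \frac{4388}{1107}} = \left(-13\right) \left(- \frac{595}{22}\right) \left(- \frac{1107}{4388}\right) = \frac{7735}{22} \left(- \frac{1107}{4388}\right) = - \frac{8562645}{96536}$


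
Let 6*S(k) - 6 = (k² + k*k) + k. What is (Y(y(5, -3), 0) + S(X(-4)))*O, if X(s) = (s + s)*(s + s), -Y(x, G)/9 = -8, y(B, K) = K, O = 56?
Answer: 81144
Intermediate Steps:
Y(x, G) = 72 (Y(x, G) = -9*(-8) = 72)
X(s) = 4*s² (X(s) = (2*s)*(2*s) = 4*s²)
S(k) = 1 + k²/3 + k/6 (S(k) = 1 + ((k² + k*k) + k)/6 = 1 + ((k² + k²) + k)/6 = 1 + (2*k² + k)/6 = 1 + (k + 2*k²)/6 = 1 + (k²/3 + k/6) = 1 + k²/3 + k/6)
(Y(y(5, -3), 0) + S(X(-4)))*O = (72 + (1 + (4*(-4)²)²/3 + (4*(-4)²)/6))*56 = (72 + (1 + (4*16)²/3 + (4*16)/6))*56 = (72 + (1 + (⅓)*64² + (⅙)*64))*56 = (72 + (1 + (⅓)*4096 + 32/3))*56 = (72 + (1 + 4096/3 + 32/3))*56 = (72 + 1377)*56 = 1449*56 = 81144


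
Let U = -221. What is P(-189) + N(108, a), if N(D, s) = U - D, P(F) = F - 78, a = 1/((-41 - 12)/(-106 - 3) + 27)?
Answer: -596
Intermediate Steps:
a = 109/2996 (a = 1/(-53/(-109) + 27) = 1/(-53*(-1/109) + 27) = 1/(53/109 + 27) = 1/(2996/109) = 109/2996 ≈ 0.036382)
P(F) = -78 + F
N(D, s) = -221 - D
P(-189) + N(108, a) = (-78 - 189) + (-221 - 1*108) = -267 + (-221 - 108) = -267 - 329 = -596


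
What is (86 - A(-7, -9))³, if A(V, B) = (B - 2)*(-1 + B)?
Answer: -13824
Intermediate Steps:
A(V, B) = (-1 + B)*(-2 + B) (A(V, B) = (-2 + B)*(-1 + B) = (-1 + B)*(-2 + B))
(86 - A(-7, -9))³ = (86 - (2 + (-9)² - 3*(-9)))³ = (86 - (2 + 81 + 27))³ = (86 - 1*110)³ = (86 - 110)³ = (-24)³ = -13824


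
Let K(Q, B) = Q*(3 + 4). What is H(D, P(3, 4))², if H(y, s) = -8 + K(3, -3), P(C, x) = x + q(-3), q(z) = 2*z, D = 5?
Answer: 169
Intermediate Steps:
P(C, x) = -6 + x (P(C, x) = x + 2*(-3) = x - 6 = -6 + x)
K(Q, B) = 7*Q (K(Q, B) = Q*7 = 7*Q)
H(y, s) = 13 (H(y, s) = -8 + 7*3 = -8 + 21 = 13)
H(D, P(3, 4))² = 13² = 169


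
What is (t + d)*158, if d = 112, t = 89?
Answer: 31758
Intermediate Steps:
(t + d)*158 = (89 + 112)*158 = 201*158 = 31758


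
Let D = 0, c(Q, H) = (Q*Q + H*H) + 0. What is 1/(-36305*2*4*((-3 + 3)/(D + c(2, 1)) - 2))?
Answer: 1/580880 ≈ 1.7215e-6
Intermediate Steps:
c(Q, H) = H² + Q² (c(Q, H) = (Q² + H²) + 0 = (H² + Q²) + 0 = H² + Q²)
1/(-36305*2*4*((-3 + 3)/(D + c(2, 1)) - 2)) = 1/(-36305*2*4*((-3 + 3)/(0 + (1² + 2²)) - 2)) = 1/(-290440*(0/(0 + (1 + 4)) - 2)) = 1/(-290440*(0/(0 + 5) - 2)) = 1/(-290440*(0/5 - 2)) = 1/(-290440*(0*(⅕) - 2)) = 1/(-290440*(0 - 2)) = 1/(-290440*(-2)) = 1/(-36305*(-16)) = 1/580880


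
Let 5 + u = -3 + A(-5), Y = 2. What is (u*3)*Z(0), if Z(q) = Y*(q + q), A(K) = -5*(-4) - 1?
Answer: 0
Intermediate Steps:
A(K) = 19 (A(K) = 20 - 1 = 19)
Z(q) = 4*q (Z(q) = 2*(q + q) = 2*(2*q) = 4*q)
u = 11 (u = -5 + (-3 + 19) = -5 + 16 = 11)
(u*3)*Z(0) = (11*3)*(4*0) = 33*0 = 0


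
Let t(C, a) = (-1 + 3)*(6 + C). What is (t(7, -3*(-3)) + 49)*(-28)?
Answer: -2100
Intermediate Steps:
t(C, a) = 12 + 2*C (t(C, a) = 2*(6 + C) = 12 + 2*C)
(t(7, -3*(-3)) + 49)*(-28) = ((12 + 2*7) + 49)*(-28) = ((12 + 14) + 49)*(-28) = (26 + 49)*(-28) = 75*(-28) = -2100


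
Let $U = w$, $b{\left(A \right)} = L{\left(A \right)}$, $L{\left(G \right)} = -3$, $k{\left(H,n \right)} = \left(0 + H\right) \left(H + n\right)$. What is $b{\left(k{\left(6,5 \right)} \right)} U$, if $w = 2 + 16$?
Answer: $-54$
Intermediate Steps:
$w = 18$
$k{\left(H,n \right)} = H \left(H + n\right)$
$b{\left(A \right)} = -3$
$U = 18$
$b{\left(k{\left(6,5 \right)} \right)} U = \left(-3\right) 18 = -54$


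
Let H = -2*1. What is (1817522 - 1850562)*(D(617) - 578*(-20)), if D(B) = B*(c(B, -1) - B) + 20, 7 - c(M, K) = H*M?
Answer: -13103267520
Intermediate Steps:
H = -2
c(M, K) = 7 + 2*M (c(M, K) = 7 - (-2)*M = 7 + 2*M)
D(B) = 20 + B*(7 + B) (D(B) = B*((7 + 2*B) - B) + 20 = B*(7 + B) + 20 = 20 + B*(7 + B))
(1817522 - 1850562)*(D(617) - 578*(-20)) = (1817522 - 1850562)*((20 + 617² + 7*617) - 578*(-20)) = -33040*((20 + 380689 + 4319) + 11560) = -33040*(385028 + 11560) = -33040*396588 = -13103267520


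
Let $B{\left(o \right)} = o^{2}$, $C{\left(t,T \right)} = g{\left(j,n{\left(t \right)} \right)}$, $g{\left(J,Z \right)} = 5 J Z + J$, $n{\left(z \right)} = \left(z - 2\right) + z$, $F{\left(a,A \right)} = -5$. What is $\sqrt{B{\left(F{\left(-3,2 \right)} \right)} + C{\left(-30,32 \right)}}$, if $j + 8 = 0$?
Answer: $\sqrt{2497} \approx 49.97$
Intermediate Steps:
$j = -8$ ($j = -8 + 0 = -8$)
$n{\left(z \right)} = -2 + 2 z$ ($n{\left(z \right)} = \left(-2 + z\right) + z = -2 + 2 z$)
$g{\left(J,Z \right)} = J + 5 J Z$ ($g{\left(J,Z \right)} = 5 J Z + J = J + 5 J Z$)
$C{\left(t,T \right)} = 72 - 80 t$ ($C{\left(t,T \right)} = - 8 \left(1 + 5 \left(-2 + 2 t\right)\right) = - 8 \left(1 + \left(-10 + 10 t\right)\right) = - 8 \left(-9 + 10 t\right) = 72 - 80 t$)
$\sqrt{B{\left(F{\left(-3,2 \right)} \right)} + C{\left(-30,32 \right)}} = \sqrt{\left(-5\right)^{2} + \left(72 - -2400\right)} = \sqrt{25 + \left(72 + 2400\right)} = \sqrt{25 + 2472} = \sqrt{2497}$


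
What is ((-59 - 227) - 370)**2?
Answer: 430336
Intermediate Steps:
((-59 - 227) - 370)**2 = (-286 - 370)**2 = (-656)**2 = 430336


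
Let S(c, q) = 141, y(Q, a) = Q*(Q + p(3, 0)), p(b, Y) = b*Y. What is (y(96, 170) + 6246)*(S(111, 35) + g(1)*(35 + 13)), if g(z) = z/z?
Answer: 2922318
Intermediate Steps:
p(b, Y) = Y*b
y(Q, a) = Q² (y(Q, a) = Q*(Q + 0*3) = Q*(Q + 0) = Q*Q = Q²)
g(z) = 1
(y(96, 170) + 6246)*(S(111, 35) + g(1)*(35 + 13)) = (96² + 6246)*(141 + 1*(35 + 13)) = (9216 + 6246)*(141 + 1*48) = 15462*(141 + 48) = 15462*189 = 2922318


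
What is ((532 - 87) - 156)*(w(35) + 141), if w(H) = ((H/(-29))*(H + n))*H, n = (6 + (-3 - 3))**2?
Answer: -11209154/29 ≈ -3.8652e+5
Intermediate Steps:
n = 0 (n = (6 - 6)**2 = 0**2 = 0)
w(H) = -H**3/29 (w(H) = ((H/(-29))*(H + 0))*H = ((H*(-1/29))*H)*H = ((-H/29)*H)*H = (-H**2/29)*H = -H**3/29)
((532 - 87) - 156)*(w(35) + 141) = ((532 - 87) - 156)*(-1/29*35**3 + 141) = (445 - 156)*(-1/29*42875 + 141) = 289*(-42875/29 + 141) = 289*(-38786/29) = -11209154/29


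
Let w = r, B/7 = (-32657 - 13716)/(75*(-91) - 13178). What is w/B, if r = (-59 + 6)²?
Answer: 56188427/324611 ≈ 173.09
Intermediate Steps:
B = 324611/20003 (B = 7*((-32657 - 13716)/(75*(-91) - 13178)) = 7*(-46373/(-6825 - 13178)) = 7*(-46373/(-20003)) = 7*(-46373*(-1/20003)) = 7*(46373/20003) = 324611/20003 ≈ 16.228)
r = 2809 (r = (-53)² = 2809)
w = 2809
w/B = 2809/(324611/20003) = 2809*(20003/324611) = 56188427/324611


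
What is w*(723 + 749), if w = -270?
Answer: -397440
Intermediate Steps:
w*(723 + 749) = -270*(723 + 749) = -270*1472 = -397440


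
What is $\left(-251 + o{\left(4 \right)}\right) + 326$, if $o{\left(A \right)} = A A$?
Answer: $91$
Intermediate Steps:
$o{\left(A \right)} = A^{2}$
$\left(-251 + o{\left(4 \right)}\right) + 326 = \left(-251 + 4^{2}\right) + 326 = \left(-251 + 16\right) + 326 = -235 + 326 = 91$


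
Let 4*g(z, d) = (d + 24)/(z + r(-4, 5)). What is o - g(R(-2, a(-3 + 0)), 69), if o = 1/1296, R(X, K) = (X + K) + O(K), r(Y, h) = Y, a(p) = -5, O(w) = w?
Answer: 7537/5184 ≈ 1.4539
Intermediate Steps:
R(X, K) = X + 2*K (R(X, K) = (X + K) + K = (K + X) + K = X + 2*K)
g(z, d) = (24 + d)/(4*(-4 + z)) (g(z, d) = ((d + 24)/(z - 4))/4 = ((24 + d)/(-4 + z))/4 = (24 + d)/(4*(-4 + z)))
o = 1/1296 ≈ 0.00077160
o - g(R(-2, a(-3 + 0)), 69) = 1/1296 - (24 + 69)/(4*(-4 + (-2 + 2*(-5)))) = 1/1296 - 93/(4*(-4 + (-2 - 10))) = 1/1296 - 93/(4*(-4 - 12)) = 1/1296 - 93/(4*(-16)) = 1/1296 - (-1)*93/(4*16) = 1/1296 - 1*(-93/64) = 1/1296 + 93/64 = 7537/5184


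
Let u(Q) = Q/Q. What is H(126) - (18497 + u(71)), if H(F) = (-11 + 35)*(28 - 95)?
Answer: -20106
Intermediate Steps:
u(Q) = 1
H(F) = -1608 (H(F) = 24*(-67) = -1608)
H(126) - (18497 + u(71)) = -1608 - (18497 + 1) = -1608 - 1*18498 = -1608 - 18498 = -20106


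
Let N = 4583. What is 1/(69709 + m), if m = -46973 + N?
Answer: 1/27319 ≈ 3.6605e-5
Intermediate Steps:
m = -42390 (m = -46973 + 4583 = -42390)
1/(69709 + m) = 1/(69709 - 42390) = 1/27319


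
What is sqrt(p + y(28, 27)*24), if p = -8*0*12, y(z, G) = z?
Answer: 4*sqrt(42) ≈ 25.923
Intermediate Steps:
p = 0 (p = 0*12 = 0)
sqrt(p + y(28, 27)*24) = sqrt(0 + 28*24) = sqrt(0 + 672) = sqrt(672) = 4*sqrt(42)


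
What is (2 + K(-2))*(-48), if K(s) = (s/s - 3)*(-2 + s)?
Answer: -480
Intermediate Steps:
K(s) = 4 - 2*s (K(s) = (1 - 3)*(-2 + s) = -2*(-2 + s) = 4 - 2*s)
(2 + K(-2))*(-48) = (2 + (4 - 2*(-2)))*(-48) = (2 + (4 + 4))*(-48) = (2 + 8)*(-48) = 10*(-48) = -480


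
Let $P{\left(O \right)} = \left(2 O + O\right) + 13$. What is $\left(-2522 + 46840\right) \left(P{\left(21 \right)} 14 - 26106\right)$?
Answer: $-1109811356$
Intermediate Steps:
$P{\left(O \right)} = 13 + 3 O$ ($P{\left(O \right)} = 3 O + 13 = 13 + 3 O$)
$\left(-2522 + 46840\right) \left(P{\left(21 \right)} 14 - 26106\right) = \left(-2522 + 46840\right) \left(\left(13 + 3 \cdot 21\right) 14 - 26106\right) = 44318 \left(\left(13 + 63\right) 14 - 26106\right) = 44318 \left(76 \cdot 14 - 26106\right) = 44318 \left(1064 - 26106\right) = 44318 \left(-25042\right) = -1109811356$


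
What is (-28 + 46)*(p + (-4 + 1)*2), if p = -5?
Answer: -198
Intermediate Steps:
(-28 + 46)*(p + (-4 + 1)*2) = (-28 + 46)*(-5 + (-4 + 1)*2) = 18*(-5 - 3*2) = 18*(-5 - 6) = 18*(-11) = -198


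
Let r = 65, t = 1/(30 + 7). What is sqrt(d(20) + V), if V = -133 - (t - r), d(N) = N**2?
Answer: sqrt(454471)/37 ≈ 18.220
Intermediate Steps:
t = 1/37 ≈ 0.027027
V = -2517/37 (V = -133 - (1/37 - 1*65) = -133 - (1/37 - 65) = -133 - 1*(-2404/37) = -133 + 2404/37 = -2517/37 ≈ -68.027)
sqrt(d(20) + V) = sqrt(20**2 - 2517/37) = sqrt(400 - 2517/37) = sqrt(12283/37) = sqrt(454471)/37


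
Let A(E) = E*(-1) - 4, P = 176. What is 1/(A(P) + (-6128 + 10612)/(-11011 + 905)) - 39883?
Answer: -36364606559/911782 ≈ -39883.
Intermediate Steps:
A(E) = -4 - E (A(E) = -E - 4 = -4 - E)
1/(A(P) + (-6128 + 10612)/(-11011 + 905)) - 39883 = 1/((-4 - 1*176) + (-6128 + 10612)/(-11011 + 905)) - 39883 = 1/((-4 - 176) + 4484/(-10106)) - 39883 = 1/(-180 + 4484*(-1/10106)) - 39883 = 1/(-180 - 2242/5053) - 39883 = 1/(-911782/5053) - 39883 = -5053/911782 - 39883 = -36364606559/911782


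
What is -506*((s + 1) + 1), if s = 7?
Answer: -4554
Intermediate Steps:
-506*((s + 1) + 1) = -506*((7 + 1) + 1) = -506*(8 + 1) = -506*9 = -253*18 = -4554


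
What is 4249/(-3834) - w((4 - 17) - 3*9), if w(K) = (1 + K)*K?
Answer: -5985289/3834 ≈ -1561.1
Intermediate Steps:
w(K) = K*(1 + K)
4249/(-3834) - w((4 - 17) - 3*9) = 4249/(-3834) - ((4 - 17) - 3*9)*(1 + ((4 - 17) - 3*9)) = 4249*(-1/3834) - (-13 - 27)*(1 + (-13 - 27)) = -4249/3834 - (-40)*(1 - 40) = -4249/3834 - (-40)*(-39) = -4249/3834 - 1*1560 = -4249/3834 - 1560 = -5985289/3834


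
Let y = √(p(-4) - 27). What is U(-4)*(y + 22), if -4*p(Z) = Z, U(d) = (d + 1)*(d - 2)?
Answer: 396 + 18*I*√26 ≈ 396.0 + 91.782*I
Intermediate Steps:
U(d) = (1 + d)*(-2 + d)
p(Z) = -Z/4
y = I*√26 (y = √(-¼*(-4) - 27) = √(1 - 27) = √(-26) = I*√26 ≈ 5.099*I)
U(-4)*(y + 22) = (-2 + (-4)² - 1*(-4))*(I*√26 + 22) = (-2 + 16 + 4)*(22 + I*√26) = 18*(22 + I*√26) = 396 + 18*I*√26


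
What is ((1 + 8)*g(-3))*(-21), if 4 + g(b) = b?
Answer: 1323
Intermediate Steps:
g(b) = -4 + b
((1 + 8)*g(-3))*(-21) = ((1 + 8)*(-4 - 3))*(-21) = (9*(-7))*(-21) = -63*(-21) = 1323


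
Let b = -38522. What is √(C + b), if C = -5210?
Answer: 58*I*√13 ≈ 209.12*I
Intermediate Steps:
√(C + b) = √(-5210 - 38522) = √(-43732) = 58*I*√13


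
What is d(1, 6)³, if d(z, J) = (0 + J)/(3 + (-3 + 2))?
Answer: 27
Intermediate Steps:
d(z, J) = J/2 (d(z, J) = J/(3 - 1) = J/2)
d(1, 6)³ = ((½)*6)³ = 3³ = 27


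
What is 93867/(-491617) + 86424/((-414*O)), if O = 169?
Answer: -628910335/440980449 ≈ -1.4262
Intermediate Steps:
93867/(-491617) + 86424/((-414*O)) = 93867/(-491617) + 86424/((-414*169)) = 93867*(-1/491617) + 86424/(-69966) = -93867/491617 + 86424*(-1/69966) = -93867/491617 - 1108/897 = -628910335/440980449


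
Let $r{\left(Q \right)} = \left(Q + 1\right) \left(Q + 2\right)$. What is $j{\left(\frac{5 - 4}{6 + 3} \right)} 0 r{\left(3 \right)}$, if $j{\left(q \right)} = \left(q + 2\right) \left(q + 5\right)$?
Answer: $0$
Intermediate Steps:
$r{\left(Q \right)} = \left(1 + Q\right) \left(2 + Q\right)$
$j{\left(q \right)} = \left(2 + q\right) \left(5 + q\right)$
$j{\left(\frac{5 - 4}{6 + 3} \right)} 0 r{\left(3 \right)} = \left(10 + \left(\frac{5 - 4}{6 + 3}\right)^{2} + 7 \frac{5 - 4}{6 + 3}\right) 0 \left(2 + 3^{2} + 3 \cdot 3\right) = \left(10 + \left(1 \cdot \frac{1}{9}\right)^{2} + 7 \cdot 1 \cdot \frac{1}{9}\right) 0 \left(2 + 9 + 9\right) = \left(10 + \left(1 \cdot \frac{1}{9}\right)^{2} + 7 \cdot 1 \cdot \frac{1}{9}\right) 0 \cdot 20 = \left(10 + \left(\frac{1}{9}\right)^{2} + 7 \cdot \frac{1}{9}\right) 0 \cdot 20 = \left(10 + \frac{1}{81} + \frac{7}{9}\right) 0 \cdot 20 = \frac{874}{81} \cdot 0 \cdot 20 = 0 \cdot 20 = 0$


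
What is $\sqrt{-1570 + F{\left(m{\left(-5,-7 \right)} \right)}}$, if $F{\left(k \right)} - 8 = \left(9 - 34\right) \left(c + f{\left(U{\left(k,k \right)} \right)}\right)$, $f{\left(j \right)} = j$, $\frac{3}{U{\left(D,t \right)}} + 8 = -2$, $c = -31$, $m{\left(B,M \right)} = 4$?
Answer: $\frac{i \sqrt{3118}}{2} \approx 27.92 i$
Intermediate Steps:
$U{\left(D,t \right)} = - \frac{3}{10}$ ($U{\left(D,t \right)} = \frac{3}{-8 - 2} = \frac{3}{-10} = 3 \left(- \frac{1}{10}\right) = - \frac{3}{10}$)
$F{\left(k \right)} = \frac{1581}{2}$ ($F{\left(k \right)} = 8 + \left(9 - 34\right) \left(-31 - \frac{3}{10}\right) = 8 - - \frac{1565}{2} = 8 + \frac{1565}{2} = \frac{1581}{2}$)
$\sqrt{-1570 + F{\left(m{\left(-5,-7 \right)} \right)}} = \sqrt{-1570 + \frac{1581}{2}} = \sqrt{- \frac{1559}{2}} = \frac{i \sqrt{3118}}{2}$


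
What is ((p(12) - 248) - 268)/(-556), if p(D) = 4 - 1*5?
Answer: 517/556 ≈ 0.92986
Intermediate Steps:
p(D) = -1 (p(D) = 4 - 5 = -1)
((p(12) - 248) - 268)/(-556) = ((-1 - 248) - 268)/(-556) = (-249 - 268)*(-1/556) = -517*(-1/556) = 517/556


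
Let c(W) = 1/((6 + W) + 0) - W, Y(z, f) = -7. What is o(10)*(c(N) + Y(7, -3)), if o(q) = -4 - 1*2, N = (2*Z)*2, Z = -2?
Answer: -3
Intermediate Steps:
N = -8 (N = (2*(-2))*2 = -4*2 = -8)
o(q) = -6 (o(q) = -4 - 2 = -6)
c(W) = 1/(6 + W) - W
o(10)*(c(N) + Y(7, -3)) = -6*((1 - 1*(-8)**2 - 6*(-8))/(6 - 8) - 7) = -6*((1 - 1*64 + 48)/(-2) - 7) = -6*(-(1 - 64 + 48)/2 - 7) = -6*(-1/2*(-15) - 7) = -6*(15/2 - 7) = -6*1/2 = -3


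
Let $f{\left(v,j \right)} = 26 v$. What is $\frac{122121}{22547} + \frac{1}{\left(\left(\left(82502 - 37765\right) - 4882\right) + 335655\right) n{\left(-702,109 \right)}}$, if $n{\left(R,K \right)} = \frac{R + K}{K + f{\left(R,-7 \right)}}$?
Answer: $\frac{27193999499251}{5020708014210} \approx 5.4164$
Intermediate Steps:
$n{\left(R,K \right)} = \frac{K + R}{K + 26 R}$ ($n{\left(R,K \right)} = \frac{R + K}{K + 26 R} = \frac{K + R}{K + 26 R}$)
$\frac{122121}{22547} + \frac{1}{\left(\left(\left(82502 - 37765\right) - 4882\right) + 335655\right) n{\left(-702,109 \right)}} = \frac{122121}{22547} + \frac{1}{\left(\left(\left(82502 - 37765\right) - 4882\right) + 335655\right) \frac{109 - 702}{109 + 26 \left(-702\right)}} = 122121 \cdot \frac{1}{22547} + \frac{1}{\left(\left(44737 - 4882\right) + 335655\right) \frac{1}{109 - 18252} \left(-593\right)} = \frac{122121}{22547} + \frac{1}{\left(39855 + 335655\right) \frac{1}{-18143} \left(-593\right)} = \frac{122121}{22547} + \frac{1}{375510 \left(\left(- \frac{1}{18143}\right) \left(-593\right)\right)} = \frac{122121}{22547} + \frac{1}{375510 \cdot \frac{593}{18143}} = \frac{122121}{22547} + \frac{1}{375510} \cdot \frac{18143}{593} = \frac{122121}{22547} + \frac{18143}{222677430} = \frac{27193999499251}{5020708014210}$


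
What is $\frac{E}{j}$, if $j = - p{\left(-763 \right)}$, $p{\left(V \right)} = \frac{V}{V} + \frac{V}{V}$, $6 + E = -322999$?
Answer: $\frac{323005}{2} \approx 1.615 \cdot 10^{5}$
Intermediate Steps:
$E = -323005$ ($E = -6 - 322999 = -323005$)
$p{\left(V \right)} = 2$ ($p{\left(V \right)} = 1 + 1 = 2$)
$j = -2$ ($j = \left(-1\right) 2 = -2$)
$\frac{E}{j} = - \frac{323005}{-2} = \left(-323005\right) \left(- \frac{1}{2}\right) = \frac{323005}{2}$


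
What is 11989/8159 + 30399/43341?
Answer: 255880230/117873073 ≈ 2.1708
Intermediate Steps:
11989/8159 + 30399/43341 = 11989*(1/8159) + 30399*(1/43341) = 11989/8159 + 10133/14447 = 255880230/117873073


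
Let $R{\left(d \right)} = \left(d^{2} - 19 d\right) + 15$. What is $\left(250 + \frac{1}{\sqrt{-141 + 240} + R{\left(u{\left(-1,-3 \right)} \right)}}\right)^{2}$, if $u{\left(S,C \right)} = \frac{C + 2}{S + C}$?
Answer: $\frac{752967812}{11913} - \frac{7336960 \sqrt{11}}{35739} \approx 62525.0$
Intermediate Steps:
$u{\left(S,C \right)} = \frac{2 + C}{C + S}$
$R{\left(d \right)} = 15 + d^{2} - 19 d$
$\left(250 + \frac{1}{\sqrt{-141 + 240} + R{\left(u{\left(-1,-3 \right)} \right)}}\right)^{2} = \left(250 + \frac{1}{\sqrt{-141 + 240} + \left(15 + \left(\frac{2 - 3}{-3 - 1}\right)^{2} - 19 \frac{2 - 3}{-3 - 1}\right)}\right)^{2} = \left(250 + \frac{1}{\sqrt{99} + \left(15 + \left(\frac{1}{-4} \left(-1\right)\right)^{2} - 19 \frac{1}{-4} \left(-1\right)\right)}\right)^{2} = \left(250 + \frac{1}{3 \sqrt{11} + \left(15 + \left(\left(- \frac{1}{4}\right) \left(-1\right)\right)^{2} - 19 \left(\left(- \frac{1}{4}\right) \left(-1\right)\right)\right)}\right)^{2} = \left(250 + \frac{1}{3 \sqrt{11} + \left(15 + \left(\frac{1}{4}\right)^{2} - \frac{19}{4}\right)}\right)^{2} = \left(250 + \frac{1}{3 \sqrt{11} + \left(15 + \frac{1}{16} - \frac{19}{4}\right)}\right)^{2} = \left(250 + \frac{1}{3 \sqrt{11} + \frac{165}{16}}\right)^{2} = \left(250 + \frac{1}{\frac{165}{16} + 3 \sqrt{11}}\right)^{2}$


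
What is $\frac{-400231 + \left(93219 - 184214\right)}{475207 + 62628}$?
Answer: $- \frac{491226}{537835} \approx -0.91334$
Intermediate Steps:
$\frac{-400231 + \left(93219 - 184214\right)}{475207 + 62628} = \frac{-400231 - 90995}{537835} = \left(-491226\right) \frac{1}{537835} = - \frac{491226}{537835}$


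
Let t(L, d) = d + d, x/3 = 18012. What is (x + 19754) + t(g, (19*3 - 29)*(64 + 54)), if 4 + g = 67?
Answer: 80398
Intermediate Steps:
g = 63 (g = -4 + 67 = 63)
x = 54036 (x = 3*18012 = 54036)
t(L, d) = 2*d
(x + 19754) + t(g, (19*3 - 29)*(64 + 54)) = (54036 + 19754) + 2*((19*3 - 29)*(64 + 54)) = 73790 + 2*((57 - 29)*118) = 73790 + 2*(28*118) = 73790 + 2*3304 = 73790 + 6608 = 80398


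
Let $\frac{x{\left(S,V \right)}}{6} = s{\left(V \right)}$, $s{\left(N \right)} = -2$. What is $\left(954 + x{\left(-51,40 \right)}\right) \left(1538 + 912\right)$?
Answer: $2307900$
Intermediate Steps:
$x{\left(S,V \right)} = -12$ ($x{\left(S,V \right)} = 6 \left(-2\right) = -12$)
$\left(954 + x{\left(-51,40 \right)}\right) \left(1538 + 912\right) = \left(954 - 12\right) \left(1538 + 912\right) = 942 \cdot 2450 = 2307900$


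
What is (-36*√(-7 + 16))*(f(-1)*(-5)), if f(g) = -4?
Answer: -2160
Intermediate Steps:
(-36*√(-7 + 16))*(f(-1)*(-5)) = (-36*√(-7 + 16))*(-4*(-5)) = -36*√9*20 = -36*3*20 = -108*20 = -2160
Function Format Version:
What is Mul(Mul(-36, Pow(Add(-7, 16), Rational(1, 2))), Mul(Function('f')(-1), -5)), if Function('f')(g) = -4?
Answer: -2160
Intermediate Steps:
Mul(Mul(-36, Pow(Add(-7, 16), Rational(1, 2))), Mul(Function('f')(-1), -5)) = Mul(Mul(-36, Pow(Add(-7, 16), Rational(1, 2))), Mul(-4, -5)) = Mul(Mul(-36, Pow(9, Rational(1, 2))), 20) = Mul(Mul(-36, 3), 20) = Mul(-108, 20) = -2160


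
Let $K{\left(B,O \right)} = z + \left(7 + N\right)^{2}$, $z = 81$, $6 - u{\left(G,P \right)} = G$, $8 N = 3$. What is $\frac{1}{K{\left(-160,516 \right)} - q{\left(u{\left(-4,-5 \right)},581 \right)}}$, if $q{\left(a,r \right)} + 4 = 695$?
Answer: $- \frac{64}{35559} \approx -0.0017998$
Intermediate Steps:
$N = \frac{3}{8}$ ($N = \frac{1}{8} \cdot 3 = \frac{3}{8} \approx 0.375$)
$u{\left(G,P \right)} = 6 - G$
$q{\left(a,r \right)} = 691$ ($q{\left(a,r \right)} = -4 + 695 = 691$)
$K{\left(B,O \right)} = \frac{8665}{64}$ ($K{\left(B,O \right)} = 81 + \left(7 + \frac{3}{8}\right)^{2} = 81 + \left(\frac{59}{8}\right)^{2} = 81 + \frac{3481}{64} = \frac{8665}{64}$)
$\frac{1}{K{\left(-160,516 \right)} - q{\left(u{\left(-4,-5 \right)},581 \right)}} = \frac{1}{\frac{8665}{64} - 691} = \frac{1}{- \frac{35559}{64}} = - \frac{64}{35559}$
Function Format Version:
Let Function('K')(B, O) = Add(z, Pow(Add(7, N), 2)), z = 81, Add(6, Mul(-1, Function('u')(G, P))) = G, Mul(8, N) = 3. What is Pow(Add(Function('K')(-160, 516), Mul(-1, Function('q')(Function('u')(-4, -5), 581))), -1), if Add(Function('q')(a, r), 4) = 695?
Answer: Rational(-64, 35559) ≈ -0.0017998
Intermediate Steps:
N = Rational(3, 8) (N = Mul(Rational(1, 8), 3) = Rational(3, 8) ≈ 0.37500)
Function('u')(G, P) = Add(6, Mul(-1, G))
Function('q')(a, r) = 691 (Function('q')(a, r) = Add(-4, 695) = 691)
Function('K')(B, O) = Rational(8665, 64) (Function('K')(B, O) = Add(81, Pow(Add(7, Rational(3, 8)), 2)) = Add(81, Pow(Rational(59, 8), 2)) = Add(81, Rational(3481, 64)) = Rational(8665, 64))
Pow(Add(Function('K')(-160, 516), Mul(-1, Function('q')(Function('u')(-4, -5), 581))), -1) = Pow(Add(Rational(8665, 64), Mul(-1, 691)), -1) = Pow(Add(Rational(8665, 64), -691), -1) = Pow(Rational(-35559, 64), -1) = Rational(-64, 35559)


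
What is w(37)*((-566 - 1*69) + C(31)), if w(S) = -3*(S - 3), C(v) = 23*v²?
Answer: -2189736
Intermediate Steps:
w(S) = 9 - 3*S (w(S) = -3*(-3 + S) = 9 - 3*S)
w(37)*((-566 - 1*69) + C(31)) = (9 - 3*37)*((-566 - 1*69) + 23*31²) = (9 - 111)*((-566 - 69) + 23*961) = -102*(-635 + 22103) = -102*21468 = -2189736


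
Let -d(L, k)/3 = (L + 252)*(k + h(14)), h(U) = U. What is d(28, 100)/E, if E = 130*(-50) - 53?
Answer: 95760/6553 ≈ 14.613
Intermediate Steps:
d(L, k) = -3*(14 + k)*(252 + L) (d(L, k) = -3*(L + 252)*(k + 14) = -3*(252 + L)*(14 + k) = -3*(14 + k)*(252 + L))
E = -6553 (E = -6500 - 53 = -6553)
d(28, 100)/E = (-10584 - 756*100 - 42*28 - 3*28*100)/(-6553) = (-10584 - 75600 - 1176 - 8400)*(-1/6553) = -95760*(-1/6553) = 95760/6553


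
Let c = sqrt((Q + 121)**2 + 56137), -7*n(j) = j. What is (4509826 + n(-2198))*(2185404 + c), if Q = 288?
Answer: 9856477996560 + 58631820*sqrt(1322) ≈ 9.8586e+12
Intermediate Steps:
n(j) = -j/7
c = 13*sqrt(1322) (c = sqrt((288 + 121)**2 + 56137) = sqrt(409**2 + 56137) = sqrt(167281 + 56137) = sqrt(223418) = 13*sqrt(1322) ≈ 472.67)
(4509826 + n(-2198))*(2185404 + c) = (4509826 - 1/7*(-2198))*(2185404 + 13*sqrt(1322)) = (4509826 + 314)*(2185404 + 13*sqrt(1322)) = 4510140*(2185404 + 13*sqrt(1322)) = 9856477996560 + 58631820*sqrt(1322)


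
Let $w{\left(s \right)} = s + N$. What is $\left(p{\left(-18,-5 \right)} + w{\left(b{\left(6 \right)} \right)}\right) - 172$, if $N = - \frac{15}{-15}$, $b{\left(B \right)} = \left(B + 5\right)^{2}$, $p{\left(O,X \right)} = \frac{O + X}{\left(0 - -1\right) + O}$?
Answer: $- \frac{827}{17} \approx -48.647$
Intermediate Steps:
$p{\left(O,X \right)} = \frac{O + X}{1 + O}$ ($p{\left(O,X \right)} = \frac{O + X}{\left(0 + 1\right) + O} = \frac{O + X}{1 + O}$)
$b{\left(B \right)} = \left(5 + B\right)^{2}$
$N = 1$ ($N = \left(-15\right) \left(- \frac{1}{15}\right) = 1$)
$w{\left(s \right)} = 1 + s$ ($w{\left(s \right)} = s + 1 = 1 + s$)
$\left(p{\left(-18,-5 \right)} + w{\left(b{\left(6 \right)} \right)}\right) - 172 = \left(\frac{-18 - 5}{1 - 18} + \left(1 + \left(5 + 6\right)^{2}\right)\right) - 172 = \left(\frac{1}{-17} \left(-23\right) + \left(1 + 11^{2}\right)\right) - 172 = \left(\left(- \frac{1}{17}\right) \left(-23\right) + \left(1 + 121\right)\right) - 172 = \left(\frac{23}{17} + 122\right) - 172 = \frac{2097}{17} - 172 = - \frac{827}{17}$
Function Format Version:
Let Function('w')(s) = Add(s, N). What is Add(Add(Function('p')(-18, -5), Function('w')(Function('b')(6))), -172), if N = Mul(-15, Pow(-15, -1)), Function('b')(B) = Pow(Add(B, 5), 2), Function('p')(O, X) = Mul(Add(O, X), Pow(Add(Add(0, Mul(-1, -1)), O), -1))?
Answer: Rational(-827, 17) ≈ -48.647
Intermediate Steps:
Function('p')(O, X) = Mul(Pow(Add(1, O), -1), Add(O, X)) (Function('p')(O, X) = Mul(Add(O, X), Pow(Add(Add(0, 1), O), -1)) = Mul(Add(O, X), Pow(Add(1, O), -1)) = Mul(Pow(Add(1, O), -1), Add(O, X)))
Function('b')(B) = Pow(Add(5, B), 2)
N = 1 (N = Mul(-15, Rational(-1, 15)) = 1)
Function('w')(s) = Add(1, s) (Function('w')(s) = Add(s, 1) = Add(1, s))
Add(Add(Function('p')(-18, -5), Function('w')(Function('b')(6))), -172) = Add(Add(Mul(Pow(Add(1, -18), -1), Add(-18, -5)), Add(1, Pow(Add(5, 6), 2))), -172) = Add(Add(Mul(Pow(-17, -1), -23), Add(1, Pow(11, 2))), -172) = Add(Add(Mul(Rational(-1, 17), -23), Add(1, 121)), -172) = Add(Add(Rational(23, 17), 122), -172) = Add(Rational(2097, 17), -172) = Rational(-827, 17)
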